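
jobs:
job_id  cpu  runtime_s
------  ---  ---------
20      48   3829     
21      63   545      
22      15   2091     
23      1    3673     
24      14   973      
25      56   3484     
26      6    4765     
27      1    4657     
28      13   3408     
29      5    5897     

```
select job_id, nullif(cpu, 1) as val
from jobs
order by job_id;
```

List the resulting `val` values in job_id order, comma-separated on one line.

48, 63, 15, NULL, 14, 56, 6, NULL, 13, 5

job_id=20: cpu=48 vs 1: differ → 48
job_id=21: cpu=63 vs 1: differ → 63
job_id=22: cpu=15 vs 1: differ → 15
job_id=23: cpu=1 vs 1: equal → NULL
job_id=24: cpu=14 vs 1: differ → 14
job_id=25: cpu=56 vs 1: differ → 56
job_id=26: cpu=6 vs 1: differ → 6
job_id=27: cpu=1 vs 1: equal → NULL
job_id=28: cpu=13 vs 1: differ → 13
job_id=29: cpu=5 vs 1: differ → 5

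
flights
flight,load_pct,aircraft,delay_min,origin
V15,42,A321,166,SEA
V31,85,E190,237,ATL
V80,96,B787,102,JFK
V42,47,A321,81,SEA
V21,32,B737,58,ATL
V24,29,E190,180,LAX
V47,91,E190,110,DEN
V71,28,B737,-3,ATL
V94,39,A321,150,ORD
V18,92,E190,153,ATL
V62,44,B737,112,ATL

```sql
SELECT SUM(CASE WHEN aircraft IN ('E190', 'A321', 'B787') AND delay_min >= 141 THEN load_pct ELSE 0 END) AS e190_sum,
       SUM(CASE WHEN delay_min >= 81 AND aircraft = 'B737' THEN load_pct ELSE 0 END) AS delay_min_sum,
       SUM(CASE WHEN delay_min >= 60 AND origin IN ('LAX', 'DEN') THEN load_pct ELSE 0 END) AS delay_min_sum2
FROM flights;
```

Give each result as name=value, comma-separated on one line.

e190_sum=287, delay_min_sum=44, delay_min_sum2=120

[e190_sum: aircraft IN ('E190', 'A321', 'B787') AND delay_min >= 141]
flight=V15: ✓ → 42
flight=V31: ✓ → 85
flight=V80: ✗
flight=V42: ✗
flight=V21: ✗
flight=V24: ✓ → 29
flight=V47: ✗
flight=V71: ✗
flight=V94: ✓ → 39
flight=V18: ✓ → 92
flight=V62: ✗
e190_sum = 42 + 85 + 29 + 39 + 92 = 287
—
[delay_min_sum: delay_min >= 81 AND aircraft = 'B737']
flight=V15: ✗
flight=V31: ✗
flight=V80: ✗
flight=V42: ✗
flight=V21: ✗
flight=V24: ✗
flight=V47: ✗
flight=V71: ✗
flight=V94: ✗
flight=V18: ✗
flight=V62: ✓ → 44
delay_min_sum = 44
—
[delay_min_sum2: delay_min >= 60 AND origin IN ('LAX', 'DEN')]
flight=V15: ✗
flight=V31: ✗
flight=V80: ✗
flight=V42: ✗
flight=V21: ✗
flight=V24: ✓ → 29
flight=V47: ✓ → 91
flight=V71: ✗
flight=V94: ✗
flight=V18: ✗
flight=V62: ✗
delay_min_sum2 = 29 + 91 = 120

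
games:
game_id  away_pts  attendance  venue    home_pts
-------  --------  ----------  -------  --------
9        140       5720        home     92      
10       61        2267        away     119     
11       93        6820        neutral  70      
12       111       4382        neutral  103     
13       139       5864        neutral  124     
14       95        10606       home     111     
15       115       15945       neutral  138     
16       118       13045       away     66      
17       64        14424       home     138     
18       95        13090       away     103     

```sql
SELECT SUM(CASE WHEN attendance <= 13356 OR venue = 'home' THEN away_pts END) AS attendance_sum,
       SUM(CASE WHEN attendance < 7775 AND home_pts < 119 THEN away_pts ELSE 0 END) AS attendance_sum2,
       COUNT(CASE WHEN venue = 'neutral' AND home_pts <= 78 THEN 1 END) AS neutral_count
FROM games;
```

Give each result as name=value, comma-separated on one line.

attendance_sum=916, attendance_sum2=344, neutral_count=1

[attendance_sum: attendance <= 13356 OR venue = 'home']
game_id=9: ✓ → 140
game_id=10: ✓ → 61
game_id=11: ✓ → 93
game_id=12: ✓ → 111
game_id=13: ✓ → 139
game_id=14: ✓ → 95
game_id=15: ✗
game_id=16: ✓ → 118
game_id=17: ✓ → 64
game_id=18: ✓ → 95
attendance_sum = 140 + 61 + 93 + 111 + 139 + 95 + 118 + 64 + 95 = 916
—
[attendance_sum2: attendance < 7775 AND home_pts < 119]
game_id=9: ✓ → 140
game_id=10: ✗
game_id=11: ✓ → 93
game_id=12: ✓ → 111
game_id=13: ✗
game_id=14: ✗
game_id=15: ✗
game_id=16: ✗
game_id=17: ✗
game_id=18: ✗
attendance_sum2 = 140 + 93 + 111 = 344
—
[neutral_count: venue = 'neutral' AND home_pts <= 78]
game_id=9: ✗
game_id=10: ✗
game_id=11: ✓ → 1
game_id=12: ✗
game_id=13: ✗
game_id=14: ✗
game_id=15: ✗
game_id=16: ✗
game_id=17: ✗
game_id=18: ✗
neutral_count = COUNT(1) = 1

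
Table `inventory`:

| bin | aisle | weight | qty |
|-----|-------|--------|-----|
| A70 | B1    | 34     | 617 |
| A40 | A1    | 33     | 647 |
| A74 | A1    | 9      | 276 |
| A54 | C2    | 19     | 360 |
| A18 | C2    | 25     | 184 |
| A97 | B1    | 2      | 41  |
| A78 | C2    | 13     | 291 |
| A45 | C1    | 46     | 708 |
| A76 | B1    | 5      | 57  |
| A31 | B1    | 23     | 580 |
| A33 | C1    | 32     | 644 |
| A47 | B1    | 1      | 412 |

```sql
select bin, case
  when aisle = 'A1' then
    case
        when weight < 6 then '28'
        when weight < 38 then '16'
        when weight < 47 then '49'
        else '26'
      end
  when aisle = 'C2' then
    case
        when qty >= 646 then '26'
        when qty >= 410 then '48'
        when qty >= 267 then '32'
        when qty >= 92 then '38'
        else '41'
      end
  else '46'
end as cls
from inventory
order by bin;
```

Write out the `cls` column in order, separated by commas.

bin=A18: aisle='C2' → inner[qty >= 92] → 38
bin=A31: aisle='B1' → outer ELSE → 46
bin=A33: aisle='C1' → outer ELSE → 46
bin=A40: aisle='A1' → inner[weight < 38] → 16
bin=A45: aisle='C1' → outer ELSE → 46
bin=A47: aisle='B1' → outer ELSE → 46
bin=A54: aisle='C2' → inner[qty >= 267] → 32
bin=A70: aisle='B1' → outer ELSE → 46
bin=A74: aisle='A1' → inner[weight < 38] → 16
bin=A76: aisle='B1' → outer ELSE → 46
bin=A78: aisle='C2' → inner[qty >= 267] → 32
bin=A97: aisle='B1' → outer ELSE → 46

38, 46, 46, 16, 46, 46, 32, 46, 16, 46, 32, 46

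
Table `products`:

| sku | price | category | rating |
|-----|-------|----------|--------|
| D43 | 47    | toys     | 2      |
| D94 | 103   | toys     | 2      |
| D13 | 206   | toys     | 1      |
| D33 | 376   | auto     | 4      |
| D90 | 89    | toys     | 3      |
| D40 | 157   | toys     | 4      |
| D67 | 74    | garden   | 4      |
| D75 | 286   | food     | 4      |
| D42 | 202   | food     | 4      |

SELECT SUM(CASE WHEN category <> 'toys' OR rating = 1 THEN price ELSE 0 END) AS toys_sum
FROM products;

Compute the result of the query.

1144

sku=D43: ✗
sku=D94: ✗
sku=D13: ✓ → 206
sku=D33: ✓ → 376
sku=D90: ✗
sku=D40: ✗
sku=D67: ✓ → 74
sku=D75: ✓ → 286
sku=D42: ✓ → 202
toys_sum = 206 + 376 + 74 + 286 + 202 = 1144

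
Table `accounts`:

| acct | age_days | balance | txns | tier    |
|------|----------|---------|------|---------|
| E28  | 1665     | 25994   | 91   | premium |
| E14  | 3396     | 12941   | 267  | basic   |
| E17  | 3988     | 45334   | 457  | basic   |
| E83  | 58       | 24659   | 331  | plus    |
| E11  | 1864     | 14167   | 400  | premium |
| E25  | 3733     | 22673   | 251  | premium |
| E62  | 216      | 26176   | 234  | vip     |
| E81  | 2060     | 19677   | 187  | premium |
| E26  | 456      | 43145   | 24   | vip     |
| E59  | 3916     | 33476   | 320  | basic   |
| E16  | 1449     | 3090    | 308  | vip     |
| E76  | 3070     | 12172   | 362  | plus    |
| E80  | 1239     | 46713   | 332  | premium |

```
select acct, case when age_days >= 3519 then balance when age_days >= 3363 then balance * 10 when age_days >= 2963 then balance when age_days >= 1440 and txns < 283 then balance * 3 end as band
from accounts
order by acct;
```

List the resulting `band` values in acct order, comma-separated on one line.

acct=E11: (no match → NULL) → NULL
acct=E14: age_days >= 3363 → 129410
acct=E16: (no match → NULL) → NULL
acct=E17: age_days >= 3519 → 45334
acct=E25: age_days >= 3519 → 22673
acct=E26: (no match → NULL) → NULL
acct=E28: age_days >= 1440 and txns < 283 → 77982
acct=E59: age_days >= 3519 → 33476
acct=E62: (no match → NULL) → NULL
acct=E76: age_days >= 2963 → 12172
acct=E80: (no match → NULL) → NULL
acct=E81: age_days >= 1440 and txns < 283 → 59031
acct=E83: (no match → NULL) → NULL

NULL, 129410, NULL, 45334, 22673, NULL, 77982, 33476, NULL, 12172, NULL, 59031, NULL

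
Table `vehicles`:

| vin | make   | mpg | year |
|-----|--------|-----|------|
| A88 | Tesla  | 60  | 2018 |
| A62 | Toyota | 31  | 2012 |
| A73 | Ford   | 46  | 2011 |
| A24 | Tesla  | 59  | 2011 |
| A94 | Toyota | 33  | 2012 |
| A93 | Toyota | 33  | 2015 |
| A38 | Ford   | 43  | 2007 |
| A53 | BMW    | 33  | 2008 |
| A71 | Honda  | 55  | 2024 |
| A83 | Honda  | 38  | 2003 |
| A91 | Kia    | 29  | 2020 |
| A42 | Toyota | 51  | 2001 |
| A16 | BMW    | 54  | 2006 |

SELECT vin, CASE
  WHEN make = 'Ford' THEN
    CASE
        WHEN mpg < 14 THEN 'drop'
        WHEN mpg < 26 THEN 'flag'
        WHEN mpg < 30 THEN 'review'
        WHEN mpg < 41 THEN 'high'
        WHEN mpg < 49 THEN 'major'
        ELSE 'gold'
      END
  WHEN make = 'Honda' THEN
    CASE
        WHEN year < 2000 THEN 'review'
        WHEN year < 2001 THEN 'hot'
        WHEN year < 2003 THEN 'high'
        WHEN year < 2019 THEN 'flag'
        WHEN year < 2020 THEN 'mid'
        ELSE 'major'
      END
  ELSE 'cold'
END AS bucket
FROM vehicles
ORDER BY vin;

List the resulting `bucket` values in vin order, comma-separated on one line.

vin=A16: make='BMW' → outer ELSE → cold
vin=A24: make='Tesla' → outer ELSE → cold
vin=A38: make='Ford' → inner[mpg < 49] → major
vin=A42: make='Toyota' → outer ELSE → cold
vin=A53: make='BMW' → outer ELSE → cold
vin=A62: make='Toyota' → outer ELSE → cold
vin=A71: make='Honda' → inner[ELSE] → major
vin=A73: make='Ford' → inner[mpg < 49] → major
vin=A83: make='Honda' → inner[year < 2019] → flag
vin=A88: make='Tesla' → outer ELSE → cold
vin=A91: make='Kia' → outer ELSE → cold
vin=A93: make='Toyota' → outer ELSE → cold
vin=A94: make='Toyota' → outer ELSE → cold

cold, cold, major, cold, cold, cold, major, major, flag, cold, cold, cold, cold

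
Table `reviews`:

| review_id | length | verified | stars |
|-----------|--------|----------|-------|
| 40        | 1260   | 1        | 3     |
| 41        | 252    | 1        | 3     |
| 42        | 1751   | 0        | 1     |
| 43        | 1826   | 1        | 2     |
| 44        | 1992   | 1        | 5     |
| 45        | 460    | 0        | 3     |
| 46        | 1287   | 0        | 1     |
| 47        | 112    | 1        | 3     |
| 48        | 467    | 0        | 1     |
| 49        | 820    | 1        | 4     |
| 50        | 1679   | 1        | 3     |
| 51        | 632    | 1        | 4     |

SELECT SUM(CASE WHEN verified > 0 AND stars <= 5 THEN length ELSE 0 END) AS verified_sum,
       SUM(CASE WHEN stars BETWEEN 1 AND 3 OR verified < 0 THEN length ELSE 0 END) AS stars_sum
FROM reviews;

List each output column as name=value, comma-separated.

[verified_sum: verified > 0 AND stars <= 5]
review_id=40: ✓ → 1260
review_id=41: ✓ → 252
review_id=42: ✗
review_id=43: ✓ → 1826
review_id=44: ✓ → 1992
review_id=45: ✗
review_id=46: ✗
review_id=47: ✓ → 112
review_id=48: ✗
review_id=49: ✓ → 820
review_id=50: ✓ → 1679
review_id=51: ✓ → 632
verified_sum = 1260 + 252 + 1826 + 1992 + 112 + 820 + 1679 + 632 = 8573
—
[stars_sum: stars BETWEEN 1 AND 3 OR verified < 0]
review_id=40: ✓ → 1260
review_id=41: ✓ → 252
review_id=42: ✓ → 1751
review_id=43: ✓ → 1826
review_id=44: ✗
review_id=45: ✓ → 460
review_id=46: ✓ → 1287
review_id=47: ✓ → 112
review_id=48: ✓ → 467
review_id=49: ✗
review_id=50: ✓ → 1679
review_id=51: ✗
stars_sum = 1260 + 252 + 1751 + 1826 + 460 + 1287 + 112 + 467 + 1679 = 9094

verified_sum=8573, stars_sum=9094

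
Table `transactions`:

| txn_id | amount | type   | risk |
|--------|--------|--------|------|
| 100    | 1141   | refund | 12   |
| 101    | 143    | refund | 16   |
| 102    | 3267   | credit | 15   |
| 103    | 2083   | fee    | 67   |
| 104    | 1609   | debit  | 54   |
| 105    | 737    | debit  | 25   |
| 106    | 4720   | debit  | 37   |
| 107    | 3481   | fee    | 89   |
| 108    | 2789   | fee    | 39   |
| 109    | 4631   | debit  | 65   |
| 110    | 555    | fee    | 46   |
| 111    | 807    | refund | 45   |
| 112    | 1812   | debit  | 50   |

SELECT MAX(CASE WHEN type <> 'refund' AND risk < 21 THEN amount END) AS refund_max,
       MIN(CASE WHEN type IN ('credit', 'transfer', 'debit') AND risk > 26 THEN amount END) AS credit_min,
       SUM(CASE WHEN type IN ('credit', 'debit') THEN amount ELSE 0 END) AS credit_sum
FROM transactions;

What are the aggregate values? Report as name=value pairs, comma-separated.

[refund_max: type <> 'refund' AND risk < 21]
txn_id=100: ✗
txn_id=101: ✗
txn_id=102: ✓ → 3267
txn_id=103: ✗
txn_id=104: ✗
txn_id=105: ✗
txn_id=106: ✗
txn_id=107: ✗
txn_id=108: ✗
txn_id=109: ✗
txn_id=110: ✗
txn_id=111: ✗
txn_id=112: ✗
refund_max = MAX(3267) = 3267
—
[credit_min: type IN ('credit', 'transfer', 'debit') AND risk > 26]
txn_id=100: ✗
txn_id=101: ✗
txn_id=102: ✗
txn_id=103: ✗
txn_id=104: ✓ → 1609
txn_id=105: ✗
txn_id=106: ✓ → 4720
txn_id=107: ✗
txn_id=108: ✗
txn_id=109: ✓ → 4631
txn_id=110: ✗
txn_id=111: ✗
txn_id=112: ✓ → 1812
credit_min = MIN(1609, 4720, 4631, 1812) = 1609
—
[credit_sum: type IN ('credit', 'debit')]
txn_id=100: ✗
txn_id=101: ✗
txn_id=102: ✓ → 3267
txn_id=103: ✗
txn_id=104: ✓ → 1609
txn_id=105: ✓ → 737
txn_id=106: ✓ → 4720
txn_id=107: ✗
txn_id=108: ✗
txn_id=109: ✓ → 4631
txn_id=110: ✗
txn_id=111: ✗
txn_id=112: ✓ → 1812
credit_sum = 3267 + 1609 + 737 + 4720 + 4631 + 1812 = 16776

refund_max=3267, credit_min=1609, credit_sum=16776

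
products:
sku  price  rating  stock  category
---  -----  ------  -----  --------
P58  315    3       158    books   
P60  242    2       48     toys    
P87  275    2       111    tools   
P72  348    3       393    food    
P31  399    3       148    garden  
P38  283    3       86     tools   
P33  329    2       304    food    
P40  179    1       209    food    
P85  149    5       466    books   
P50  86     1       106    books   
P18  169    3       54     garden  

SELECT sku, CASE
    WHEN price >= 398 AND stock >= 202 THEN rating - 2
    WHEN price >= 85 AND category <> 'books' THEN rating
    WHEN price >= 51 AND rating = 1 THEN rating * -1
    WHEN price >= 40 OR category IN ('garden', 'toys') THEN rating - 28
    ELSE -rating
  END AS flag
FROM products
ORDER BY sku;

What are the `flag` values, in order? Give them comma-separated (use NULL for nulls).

sku=P18: price >= 85 AND category <> 'books' → 3
sku=P31: price >= 85 AND category <> 'books' → 3
sku=P33: price >= 85 AND category <> 'books' → 2
sku=P38: price >= 85 AND category <> 'books' → 3
sku=P40: price >= 85 AND category <> 'books' → 1
sku=P50: price >= 51 AND rating = 1 → -1
sku=P58: price >= 40 OR category IN ('garden', 'toys') → -25
sku=P60: price >= 85 AND category <> 'books' → 2
sku=P72: price >= 85 AND category <> 'books' → 3
sku=P85: price >= 40 OR category IN ('garden', 'toys') → -23
sku=P87: price >= 85 AND category <> 'books' → 2

3, 3, 2, 3, 1, -1, -25, 2, 3, -23, 2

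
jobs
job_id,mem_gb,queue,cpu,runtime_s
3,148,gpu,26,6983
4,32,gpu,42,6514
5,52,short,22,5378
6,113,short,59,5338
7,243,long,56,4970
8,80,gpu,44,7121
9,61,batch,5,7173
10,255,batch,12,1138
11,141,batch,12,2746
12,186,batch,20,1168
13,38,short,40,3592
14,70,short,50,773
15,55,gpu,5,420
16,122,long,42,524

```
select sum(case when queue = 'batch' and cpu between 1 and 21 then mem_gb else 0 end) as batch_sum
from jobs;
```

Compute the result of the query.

job_id=3: ✗
job_id=4: ✗
job_id=5: ✗
job_id=6: ✗
job_id=7: ✗
job_id=8: ✗
job_id=9: ✓ → 61
job_id=10: ✓ → 255
job_id=11: ✓ → 141
job_id=12: ✓ → 186
job_id=13: ✗
job_id=14: ✗
job_id=15: ✗
job_id=16: ✗
batch_sum = 61 + 255 + 141 + 186 = 643

643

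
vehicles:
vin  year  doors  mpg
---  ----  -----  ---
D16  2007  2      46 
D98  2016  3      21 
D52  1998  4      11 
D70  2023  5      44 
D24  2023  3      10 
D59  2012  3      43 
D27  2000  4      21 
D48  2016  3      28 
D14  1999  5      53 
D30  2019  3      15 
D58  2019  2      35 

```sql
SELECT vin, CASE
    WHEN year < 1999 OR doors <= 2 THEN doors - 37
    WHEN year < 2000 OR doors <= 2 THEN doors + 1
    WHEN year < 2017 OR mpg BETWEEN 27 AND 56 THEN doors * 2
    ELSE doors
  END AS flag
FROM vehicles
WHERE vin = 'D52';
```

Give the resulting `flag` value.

vin = D52: year=1998, doors=4, mpg=11.
year < 1999 OR doors <= 2 → true → -33

-33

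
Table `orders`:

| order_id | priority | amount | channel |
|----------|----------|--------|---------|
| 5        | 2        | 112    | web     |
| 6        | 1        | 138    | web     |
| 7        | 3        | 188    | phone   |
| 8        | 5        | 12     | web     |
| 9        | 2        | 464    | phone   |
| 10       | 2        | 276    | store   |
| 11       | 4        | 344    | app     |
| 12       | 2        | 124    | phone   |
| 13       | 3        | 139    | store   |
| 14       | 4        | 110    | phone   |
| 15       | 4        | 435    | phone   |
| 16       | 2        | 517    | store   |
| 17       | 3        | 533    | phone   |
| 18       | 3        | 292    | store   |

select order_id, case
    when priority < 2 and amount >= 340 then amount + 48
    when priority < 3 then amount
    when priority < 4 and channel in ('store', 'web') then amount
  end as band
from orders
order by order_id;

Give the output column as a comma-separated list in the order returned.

order_id=5: priority < 3 → 112
order_id=6: priority < 3 → 138
order_id=7: (no match → NULL) → NULL
order_id=8: (no match → NULL) → NULL
order_id=9: priority < 3 → 464
order_id=10: priority < 3 → 276
order_id=11: (no match → NULL) → NULL
order_id=12: priority < 3 → 124
order_id=13: priority < 4 and channel in ('store', 'web') → 139
order_id=14: (no match → NULL) → NULL
order_id=15: (no match → NULL) → NULL
order_id=16: priority < 3 → 517
order_id=17: (no match → NULL) → NULL
order_id=18: priority < 4 and channel in ('store', 'web') → 292

112, 138, NULL, NULL, 464, 276, NULL, 124, 139, NULL, NULL, 517, NULL, 292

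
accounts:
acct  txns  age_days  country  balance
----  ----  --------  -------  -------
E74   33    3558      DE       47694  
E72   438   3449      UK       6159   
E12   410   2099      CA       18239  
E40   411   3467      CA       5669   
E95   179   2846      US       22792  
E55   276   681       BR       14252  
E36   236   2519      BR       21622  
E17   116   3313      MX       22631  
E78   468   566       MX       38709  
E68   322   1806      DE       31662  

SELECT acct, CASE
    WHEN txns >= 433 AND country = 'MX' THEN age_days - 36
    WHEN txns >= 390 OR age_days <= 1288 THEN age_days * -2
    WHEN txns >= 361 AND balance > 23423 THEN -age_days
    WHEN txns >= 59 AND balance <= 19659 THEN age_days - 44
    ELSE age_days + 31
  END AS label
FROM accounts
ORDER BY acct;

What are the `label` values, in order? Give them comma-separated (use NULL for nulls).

-4198, 3344, 2550, -6934, -1362, 1837, -6898, 3589, 530, 2877

acct=E12: txns >= 390 OR age_days <= 1288 → -4198
acct=E17: ELSE → 3344
acct=E36: ELSE → 2550
acct=E40: txns >= 390 OR age_days <= 1288 → -6934
acct=E55: txns >= 390 OR age_days <= 1288 → -1362
acct=E68: ELSE → 1837
acct=E72: txns >= 390 OR age_days <= 1288 → -6898
acct=E74: ELSE → 3589
acct=E78: txns >= 433 AND country = 'MX' → 530
acct=E95: ELSE → 2877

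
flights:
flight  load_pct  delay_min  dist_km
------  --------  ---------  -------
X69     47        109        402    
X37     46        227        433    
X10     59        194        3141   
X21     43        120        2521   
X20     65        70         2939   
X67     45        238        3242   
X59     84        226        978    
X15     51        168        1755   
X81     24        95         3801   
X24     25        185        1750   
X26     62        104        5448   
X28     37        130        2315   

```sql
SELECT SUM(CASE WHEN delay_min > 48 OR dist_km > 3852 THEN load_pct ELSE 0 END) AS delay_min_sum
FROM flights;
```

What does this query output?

flight=X69: ✓ → 47
flight=X37: ✓ → 46
flight=X10: ✓ → 59
flight=X21: ✓ → 43
flight=X20: ✓ → 65
flight=X67: ✓ → 45
flight=X59: ✓ → 84
flight=X15: ✓ → 51
flight=X81: ✓ → 24
flight=X24: ✓ → 25
flight=X26: ✓ → 62
flight=X28: ✓ → 37
delay_min_sum = 47 + 46 + 59 + 43 + 65 + 45 + 84 + 51 + 24 + 25 + 62 + 37 = 588

588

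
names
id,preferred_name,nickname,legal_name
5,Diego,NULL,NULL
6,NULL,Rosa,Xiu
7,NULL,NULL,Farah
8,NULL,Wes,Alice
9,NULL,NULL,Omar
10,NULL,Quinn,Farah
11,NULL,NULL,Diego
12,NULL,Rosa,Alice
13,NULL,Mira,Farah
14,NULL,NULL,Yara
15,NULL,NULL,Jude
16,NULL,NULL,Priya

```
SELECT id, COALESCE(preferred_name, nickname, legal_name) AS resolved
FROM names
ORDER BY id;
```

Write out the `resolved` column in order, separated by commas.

Diego, Rosa, Farah, Wes, Omar, Quinn, Diego, Rosa, Mira, Yara, Jude, Priya

id=5: preferred_name=Diego → Diego
id=6: preferred_name=NULL, nickname=Rosa → Rosa
id=7: preferred_name=NULL, nickname=NULL, legal_name=Farah → Farah
id=8: preferred_name=NULL, nickname=Wes → Wes
id=9: preferred_name=NULL, nickname=NULL, legal_name=Omar → Omar
id=10: preferred_name=NULL, nickname=Quinn → Quinn
id=11: preferred_name=NULL, nickname=NULL, legal_name=Diego → Diego
id=12: preferred_name=NULL, nickname=Rosa → Rosa
id=13: preferred_name=NULL, nickname=Mira → Mira
id=14: preferred_name=NULL, nickname=NULL, legal_name=Yara → Yara
id=15: preferred_name=NULL, nickname=NULL, legal_name=Jude → Jude
id=16: preferred_name=NULL, nickname=NULL, legal_name=Priya → Priya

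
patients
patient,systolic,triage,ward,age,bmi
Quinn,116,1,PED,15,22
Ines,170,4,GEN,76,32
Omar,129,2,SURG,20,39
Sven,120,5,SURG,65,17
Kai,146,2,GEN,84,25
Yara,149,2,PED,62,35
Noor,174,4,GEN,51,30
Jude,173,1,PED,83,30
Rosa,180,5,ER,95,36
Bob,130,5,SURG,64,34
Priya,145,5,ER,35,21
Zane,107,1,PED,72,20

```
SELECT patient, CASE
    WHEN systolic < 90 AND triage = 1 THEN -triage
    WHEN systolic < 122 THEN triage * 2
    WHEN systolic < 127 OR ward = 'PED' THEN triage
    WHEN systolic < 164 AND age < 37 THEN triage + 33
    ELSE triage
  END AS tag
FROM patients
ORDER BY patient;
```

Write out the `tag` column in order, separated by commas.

5, 4, 1, 2, 4, 35, 38, 2, 5, 10, 2, 2

patient=Bob: ELSE → 5
patient=Ines: ELSE → 4
patient=Jude: systolic < 127 OR ward = 'PED' → 1
patient=Kai: ELSE → 2
patient=Noor: ELSE → 4
patient=Omar: systolic < 164 AND age < 37 → 35
patient=Priya: systolic < 164 AND age < 37 → 38
patient=Quinn: systolic < 122 → 2
patient=Rosa: ELSE → 5
patient=Sven: systolic < 122 → 10
patient=Yara: systolic < 127 OR ward = 'PED' → 2
patient=Zane: systolic < 122 → 2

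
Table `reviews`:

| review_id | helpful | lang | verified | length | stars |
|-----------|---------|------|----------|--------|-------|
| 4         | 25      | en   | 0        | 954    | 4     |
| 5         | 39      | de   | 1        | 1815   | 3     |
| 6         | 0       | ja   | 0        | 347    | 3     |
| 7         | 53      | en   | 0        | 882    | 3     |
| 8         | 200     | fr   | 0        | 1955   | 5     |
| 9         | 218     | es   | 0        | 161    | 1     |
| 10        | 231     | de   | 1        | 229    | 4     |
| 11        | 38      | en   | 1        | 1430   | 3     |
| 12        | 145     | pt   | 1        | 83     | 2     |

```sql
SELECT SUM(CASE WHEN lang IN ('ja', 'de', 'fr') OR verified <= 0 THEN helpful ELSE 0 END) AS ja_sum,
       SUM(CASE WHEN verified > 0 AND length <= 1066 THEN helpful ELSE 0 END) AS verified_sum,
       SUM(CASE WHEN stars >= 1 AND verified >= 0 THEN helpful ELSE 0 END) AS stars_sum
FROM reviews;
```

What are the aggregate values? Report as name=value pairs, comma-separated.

[ja_sum: lang IN ('ja', 'de', 'fr') OR verified <= 0]
review_id=4: ✓ → 25
review_id=5: ✓ → 39
review_id=6: ✓ → 0
review_id=7: ✓ → 53
review_id=8: ✓ → 200
review_id=9: ✓ → 218
review_id=10: ✓ → 231
review_id=11: ✗
review_id=12: ✗
ja_sum = 25 + 39 + 53 + 200 + 218 + 231 = 766
—
[verified_sum: verified > 0 AND length <= 1066]
review_id=4: ✗
review_id=5: ✗
review_id=6: ✗
review_id=7: ✗
review_id=8: ✗
review_id=9: ✗
review_id=10: ✓ → 231
review_id=11: ✗
review_id=12: ✓ → 145
verified_sum = 231 + 145 = 376
—
[stars_sum: stars >= 1 AND verified >= 0]
review_id=4: ✓ → 25
review_id=5: ✓ → 39
review_id=6: ✓ → 0
review_id=7: ✓ → 53
review_id=8: ✓ → 200
review_id=9: ✓ → 218
review_id=10: ✓ → 231
review_id=11: ✓ → 38
review_id=12: ✓ → 145
stars_sum = 25 + 39 + 53 + 200 + 218 + 231 + 38 + 145 = 949

ja_sum=766, verified_sum=376, stars_sum=949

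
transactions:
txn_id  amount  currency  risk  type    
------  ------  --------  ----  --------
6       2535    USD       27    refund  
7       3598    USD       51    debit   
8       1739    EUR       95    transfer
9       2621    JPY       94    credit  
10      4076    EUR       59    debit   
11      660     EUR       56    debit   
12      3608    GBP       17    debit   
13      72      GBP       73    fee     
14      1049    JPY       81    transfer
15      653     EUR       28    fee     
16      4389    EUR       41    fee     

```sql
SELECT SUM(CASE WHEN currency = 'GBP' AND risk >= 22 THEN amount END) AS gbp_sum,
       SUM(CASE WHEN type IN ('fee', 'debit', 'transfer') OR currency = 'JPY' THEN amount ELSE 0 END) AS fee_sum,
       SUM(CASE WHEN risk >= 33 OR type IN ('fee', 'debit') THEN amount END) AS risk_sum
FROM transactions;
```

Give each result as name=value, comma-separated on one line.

gbp_sum=72, fee_sum=22465, risk_sum=22465

[gbp_sum: currency = 'GBP' AND risk >= 22]
txn_id=6: ✗
txn_id=7: ✗
txn_id=8: ✗
txn_id=9: ✗
txn_id=10: ✗
txn_id=11: ✗
txn_id=12: ✗
txn_id=13: ✓ → 72
txn_id=14: ✗
txn_id=15: ✗
txn_id=16: ✗
gbp_sum = 72
—
[fee_sum: type IN ('fee', 'debit', 'transfer') OR currency = 'JPY']
txn_id=6: ✗
txn_id=7: ✓ → 3598
txn_id=8: ✓ → 1739
txn_id=9: ✓ → 2621
txn_id=10: ✓ → 4076
txn_id=11: ✓ → 660
txn_id=12: ✓ → 3608
txn_id=13: ✓ → 72
txn_id=14: ✓ → 1049
txn_id=15: ✓ → 653
txn_id=16: ✓ → 4389
fee_sum = 3598 + 1739 + 2621 + 4076 + 660 + 3608 + 72 + 1049 + 653 + 4389 = 22465
—
[risk_sum: risk >= 33 OR type IN ('fee', 'debit')]
txn_id=6: ✗
txn_id=7: ✓ → 3598
txn_id=8: ✓ → 1739
txn_id=9: ✓ → 2621
txn_id=10: ✓ → 4076
txn_id=11: ✓ → 660
txn_id=12: ✓ → 3608
txn_id=13: ✓ → 72
txn_id=14: ✓ → 1049
txn_id=15: ✓ → 653
txn_id=16: ✓ → 4389
risk_sum = 3598 + 1739 + 2621 + 4076 + 660 + 3608 + 72 + 1049 + 653 + 4389 = 22465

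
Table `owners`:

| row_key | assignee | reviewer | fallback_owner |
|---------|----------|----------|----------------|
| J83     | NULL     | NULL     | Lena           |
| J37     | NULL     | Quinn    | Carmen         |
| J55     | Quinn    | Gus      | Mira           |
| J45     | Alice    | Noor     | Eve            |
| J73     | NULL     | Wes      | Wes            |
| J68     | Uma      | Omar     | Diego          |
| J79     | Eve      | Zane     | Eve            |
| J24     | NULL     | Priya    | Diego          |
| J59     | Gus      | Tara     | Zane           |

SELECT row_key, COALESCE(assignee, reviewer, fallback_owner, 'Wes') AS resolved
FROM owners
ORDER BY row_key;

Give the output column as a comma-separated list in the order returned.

Priya, Quinn, Alice, Quinn, Gus, Uma, Wes, Eve, Lena

row_key=J24: assignee=NULL, reviewer=Priya → Priya
row_key=J37: assignee=NULL, reviewer=Quinn → Quinn
row_key=J45: assignee=Alice → Alice
row_key=J55: assignee=Quinn → Quinn
row_key=J59: assignee=Gus → Gus
row_key=J68: assignee=Uma → Uma
row_key=J73: assignee=NULL, reviewer=Wes → Wes
row_key=J79: assignee=Eve → Eve
row_key=J83: assignee=NULL, reviewer=NULL, fallback_owner=Lena → Lena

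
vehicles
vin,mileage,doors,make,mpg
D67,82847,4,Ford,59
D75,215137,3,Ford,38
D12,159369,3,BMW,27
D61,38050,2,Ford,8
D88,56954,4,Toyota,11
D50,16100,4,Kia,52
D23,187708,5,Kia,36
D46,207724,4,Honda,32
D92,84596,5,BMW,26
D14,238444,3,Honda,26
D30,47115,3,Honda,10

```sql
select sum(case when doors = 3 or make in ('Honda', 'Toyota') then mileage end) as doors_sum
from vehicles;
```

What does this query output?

vin=D67: ✗
vin=D75: ✓ → 215137
vin=D12: ✓ → 159369
vin=D61: ✗
vin=D88: ✓ → 56954
vin=D50: ✗
vin=D23: ✗
vin=D46: ✓ → 207724
vin=D92: ✗
vin=D14: ✓ → 238444
vin=D30: ✓ → 47115
doors_sum = 215137 + 159369 + 56954 + 207724 + 238444 + 47115 = 924743

924743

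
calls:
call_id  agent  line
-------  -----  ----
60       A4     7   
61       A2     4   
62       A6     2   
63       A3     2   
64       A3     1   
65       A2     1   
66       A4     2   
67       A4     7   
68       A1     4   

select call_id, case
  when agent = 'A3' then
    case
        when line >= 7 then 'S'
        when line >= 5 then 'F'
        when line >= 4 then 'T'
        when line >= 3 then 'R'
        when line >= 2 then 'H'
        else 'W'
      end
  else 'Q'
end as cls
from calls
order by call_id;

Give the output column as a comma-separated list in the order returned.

Q, Q, Q, H, W, Q, Q, Q, Q

call_id=60: agent='A4' → outer ELSE → Q
call_id=61: agent='A2' → outer ELSE → Q
call_id=62: agent='A6' → outer ELSE → Q
call_id=63: agent='A3' → inner[line >= 2] → H
call_id=64: agent='A3' → inner[ELSE] → W
call_id=65: agent='A2' → outer ELSE → Q
call_id=66: agent='A4' → outer ELSE → Q
call_id=67: agent='A4' → outer ELSE → Q
call_id=68: agent='A1' → outer ELSE → Q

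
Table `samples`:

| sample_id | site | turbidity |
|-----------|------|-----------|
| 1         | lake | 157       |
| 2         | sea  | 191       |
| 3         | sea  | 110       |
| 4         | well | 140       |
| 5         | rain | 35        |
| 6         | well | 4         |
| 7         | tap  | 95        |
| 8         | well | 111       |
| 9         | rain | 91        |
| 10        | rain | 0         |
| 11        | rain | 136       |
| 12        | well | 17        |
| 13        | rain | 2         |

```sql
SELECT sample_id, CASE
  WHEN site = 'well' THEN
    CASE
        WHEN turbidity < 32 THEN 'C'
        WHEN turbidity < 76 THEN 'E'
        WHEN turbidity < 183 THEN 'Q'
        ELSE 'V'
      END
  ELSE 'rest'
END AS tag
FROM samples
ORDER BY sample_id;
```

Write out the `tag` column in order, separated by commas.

sample_id=1: site='lake' → outer ELSE → rest
sample_id=2: site='sea' → outer ELSE → rest
sample_id=3: site='sea' → outer ELSE → rest
sample_id=4: site='well' → inner[turbidity < 183] → Q
sample_id=5: site='rain' → outer ELSE → rest
sample_id=6: site='well' → inner[turbidity < 32] → C
sample_id=7: site='tap' → outer ELSE → rest
sample_id=8: site='well' → inner[turbidity < 183] → Q
sample_id=9: site='rain' → outer ELSE → rest
sample_id=10: site='rain' → outer ELSE → rest
sample_id=11: site='rain' → outer ELSE → rest
sample_id=12: site='well' → inner[turbidity < 32] → C
sample_id=13: site='rain' → outer ELSE → rest

rest, rest, rest, Q, rest, C, rest, Q, rest, rest, rest, C, rest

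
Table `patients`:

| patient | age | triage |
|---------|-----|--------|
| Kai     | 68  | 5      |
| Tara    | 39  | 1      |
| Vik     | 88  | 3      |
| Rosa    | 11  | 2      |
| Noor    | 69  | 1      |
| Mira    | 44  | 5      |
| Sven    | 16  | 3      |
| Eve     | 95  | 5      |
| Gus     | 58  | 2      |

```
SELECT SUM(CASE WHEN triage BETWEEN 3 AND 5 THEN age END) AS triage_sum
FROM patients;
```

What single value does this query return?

patient=Kai: ✓ → 68
patient=Tara: ✗
patient=Vik: ✓ → 88
patient=Rosa: ✗
patient=Noor: ✗
patient=Mira: ✓ → 44
patient=Sven: ✓ → 16
patient=Eve: ✓ → 95
patient=Gus: ✗
triage_sum = 68 + 88 + 44 + 16 + 95 = 311

311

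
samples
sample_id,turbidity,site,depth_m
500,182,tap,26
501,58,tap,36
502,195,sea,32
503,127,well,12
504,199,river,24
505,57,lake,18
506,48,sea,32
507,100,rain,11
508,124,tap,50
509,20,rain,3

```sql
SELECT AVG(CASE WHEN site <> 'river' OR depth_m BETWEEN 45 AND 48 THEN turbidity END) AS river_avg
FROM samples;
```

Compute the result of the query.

101.2222222222

sample_id=500: ✓ → 182
sample_id=501: ✓ → 58
sample_id=502: ✓ → 195
sample_id=503: ✓ → 127
sample_id=504: ✗
sample_id=505: ✓ → 57
sample_id=506: ✓ → 48
sample_id=507: ✓ → 100
sample_id=508: ✓ → 124
sample_id=509: ✓ → 20
river_avg = (182 + 58 + 195 + 127 + 57 + 48 + 100 + 124 + 20) / 9 = 101.2222222222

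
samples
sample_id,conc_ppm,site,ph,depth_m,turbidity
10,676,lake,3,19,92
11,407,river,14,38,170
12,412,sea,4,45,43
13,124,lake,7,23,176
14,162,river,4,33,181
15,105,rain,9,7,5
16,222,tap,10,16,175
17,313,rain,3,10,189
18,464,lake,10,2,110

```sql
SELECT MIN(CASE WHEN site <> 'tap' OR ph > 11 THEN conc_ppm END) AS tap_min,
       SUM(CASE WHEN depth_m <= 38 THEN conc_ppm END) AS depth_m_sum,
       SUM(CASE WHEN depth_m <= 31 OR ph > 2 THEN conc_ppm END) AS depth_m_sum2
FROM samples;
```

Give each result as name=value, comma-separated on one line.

tap_min=105, depth_m_sum=2473, depth_m_sum2=2885

[tap_min: site <> 'tap' OR ph > 11]
sample_id=10: ✓ → 676
sample_id=11: ✓ → 407
sample_id=12: ✓ → 412
sample_id=13: ✓ → 124
sample_id=14: ✓ → 162
sample_id=15: ✓ → 105
sample_id=16: ✗
sample_id=17: ✓ → 313
sample_id=18: ✓ → 464
tap_min = MIN(676, 407, 412, 124, 162, 105, 313, 464) = 105
—
[depth_m_sum: depth_m <= 38]
sample_id=10: ✓ → 676
sample_id=11: ✓ → 407
sample_id=12: ✗
sample_id=13: ✓ → 124
sample_id=14: ✓ → 162
sample_id=15: ✓ → 105
sample_id=16: ✓ → 222
sample_id=17: ✓ → 313
sample_id=18: ✓ → 464
depth_m_sum = 676 + 407 + 124 + 162 + 105 + 222 + 313 + 464 = 2473
—
[depth_m_sum2: depth_m <= 31 OR ph > 2]
sample_id=10: ✓ → 676
sample_id=11: ✓ → 407
sample_id=12: ✓ → 412
sample_id=13: ✓ → 124
sample_id=14: ✓ → 162
sample_id=15: ✓ → 105
sample_id=16: ✓ → 222
sample_id=17: ✓ → 313
sample_id=18: ✓ → 464
depth_m_sum2 = 676 + 407 + 412 + 124 + 162 + 105 + 222 + 313 + 464 = 2885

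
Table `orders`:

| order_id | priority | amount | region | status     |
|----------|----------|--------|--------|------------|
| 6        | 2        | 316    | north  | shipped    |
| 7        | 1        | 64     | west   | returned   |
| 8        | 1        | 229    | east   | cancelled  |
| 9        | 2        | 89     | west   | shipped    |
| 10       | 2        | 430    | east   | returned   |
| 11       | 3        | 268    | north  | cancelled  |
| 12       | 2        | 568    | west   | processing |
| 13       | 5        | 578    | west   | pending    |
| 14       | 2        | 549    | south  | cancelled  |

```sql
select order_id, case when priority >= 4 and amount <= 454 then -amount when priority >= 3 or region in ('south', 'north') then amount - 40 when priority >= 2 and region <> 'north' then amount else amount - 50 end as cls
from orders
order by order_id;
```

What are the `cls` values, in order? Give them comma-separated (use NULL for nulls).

276, 14, 179, 89, 430, 228, 568, 538, 509

order_id=6: priority >= 3 or region in ('south', 'north') → 276
order_id=7: ELSE → 14
order_id=8: ELSE → 179
order_id=9: priority >= 2 and region <> 'north' → 89
order_id=10: priority >= 2 and region <> 'north' → 430
order_id=11: priority >= 3 or region in ('south', 'north') → 228
order_id=12: priority >= 2 and region <> 'north' → 568
order_id=13: priority >= 3 or region in ('south', 'north') → 538
order_id=14: priority >= 3 or region in ('south', 'north') → 509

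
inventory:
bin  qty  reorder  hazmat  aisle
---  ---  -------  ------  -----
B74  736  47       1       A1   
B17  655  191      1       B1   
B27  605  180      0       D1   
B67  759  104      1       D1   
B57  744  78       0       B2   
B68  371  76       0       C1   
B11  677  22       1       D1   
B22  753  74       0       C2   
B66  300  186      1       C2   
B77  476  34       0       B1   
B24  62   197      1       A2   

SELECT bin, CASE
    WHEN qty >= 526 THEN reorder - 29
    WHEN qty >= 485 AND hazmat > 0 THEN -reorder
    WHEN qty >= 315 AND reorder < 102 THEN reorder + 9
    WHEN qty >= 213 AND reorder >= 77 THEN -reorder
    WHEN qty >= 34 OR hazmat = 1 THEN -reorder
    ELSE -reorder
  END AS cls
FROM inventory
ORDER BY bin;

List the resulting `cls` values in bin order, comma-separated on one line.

bin=B11: qty >= 526 → -7
bin=B17: qty >= 526 → 162
bin=B22: qty >= 526 → 45
bin=B24: qty >= 34 OR hazmat = 1 → -197
bin=B27: qty >= 526 → 151
bin=B57: qty >= 526 → 49
bin=B66: qty >= 213 AND reorder >= 77 → -186
bin=B67: qty >= 526 → 75
bin=B68: qty >= 315 AND reorder < 102 → 85
bin=B74: qty >= 526 → 18
bin=B77: qty >= 315 AND reorder < 102 → 43

-7, 162, 45, -197, 151, 49, -186, 75, 85, 18, 43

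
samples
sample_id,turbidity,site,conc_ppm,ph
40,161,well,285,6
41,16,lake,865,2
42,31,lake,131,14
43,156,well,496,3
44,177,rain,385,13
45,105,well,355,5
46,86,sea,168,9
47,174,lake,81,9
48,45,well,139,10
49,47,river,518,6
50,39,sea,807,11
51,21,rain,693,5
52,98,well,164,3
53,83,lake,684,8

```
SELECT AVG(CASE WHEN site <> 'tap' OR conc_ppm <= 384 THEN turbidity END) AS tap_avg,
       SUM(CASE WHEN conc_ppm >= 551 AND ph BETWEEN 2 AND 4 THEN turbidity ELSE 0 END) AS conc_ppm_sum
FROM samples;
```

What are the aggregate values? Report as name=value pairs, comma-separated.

[tap_avg: site <> 'tap' OR conc_ppm <= 384]
sample_id=40: ✓ → 161
sample_id=41: ✓ → 16
sample_id=42: ✓ → 31
sample_id=43: ✓ → 156
sample_id=44: ✓ → 177
sample_id=45: ✓ → 105
sample_id=46: ✓ → 86
sample_id=47: ✓ → 174
sample_id=48: ✓ → 45
sample_id=49: ✓ → 47
sample_id=50: ✓ → 39
sample_id=51: ✓ → 21
sample_id=52: ✓ → 98
sample_id=53: ✓ → 83
tap_avg = (161 + 16 + 31 + 156 + 177 + 105 + 86 + 174 + 45 + 47 + 39 + 21 + 98 + 83) / 14 = 88.5
—
[conc_ppm_sum: conc_ppm >= 551 AND ph BETWEEN 2 AND 4]
sample_id=40: ✗
sample_id=41: ✓ → 16
sample_id=42: ✗
sample_id=43: ✗
sample_id=44: ✗
sample_id=45: ✗
sample_id=46: ✗
sample_id=47: ✗
sample_id=48: ✗
sample_id=49: ✗
sample_id=50: ✗
sample_id=51: ✗
sample_id=52: ✗
sample_id=53: ✗
conc_ppm_sum = 16

tap_avg=88.5, conc_ppm_sum=16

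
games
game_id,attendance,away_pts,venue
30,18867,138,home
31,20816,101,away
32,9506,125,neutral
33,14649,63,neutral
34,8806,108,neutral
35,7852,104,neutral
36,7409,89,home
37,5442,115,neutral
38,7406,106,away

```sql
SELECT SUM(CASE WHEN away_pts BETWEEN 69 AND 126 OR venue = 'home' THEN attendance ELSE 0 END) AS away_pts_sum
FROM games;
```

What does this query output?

86104

game_id=30: ✓ → 18867
game_id=31: ✓ → 20816
game_id=32: ✓ → 9506
game_id=33: ✗
game_id=34: ✓ → 8806
game_id=35: ✓ → 7852
game_id=36: ✓ → 7409
game_id=37: ✓ → 5442
game_id=38: ✓ → 7406
away_pts_sum = 18867 + 20816 + 9506 + 8806 + 7852 + 7409 + 5442 + 7406 = 86104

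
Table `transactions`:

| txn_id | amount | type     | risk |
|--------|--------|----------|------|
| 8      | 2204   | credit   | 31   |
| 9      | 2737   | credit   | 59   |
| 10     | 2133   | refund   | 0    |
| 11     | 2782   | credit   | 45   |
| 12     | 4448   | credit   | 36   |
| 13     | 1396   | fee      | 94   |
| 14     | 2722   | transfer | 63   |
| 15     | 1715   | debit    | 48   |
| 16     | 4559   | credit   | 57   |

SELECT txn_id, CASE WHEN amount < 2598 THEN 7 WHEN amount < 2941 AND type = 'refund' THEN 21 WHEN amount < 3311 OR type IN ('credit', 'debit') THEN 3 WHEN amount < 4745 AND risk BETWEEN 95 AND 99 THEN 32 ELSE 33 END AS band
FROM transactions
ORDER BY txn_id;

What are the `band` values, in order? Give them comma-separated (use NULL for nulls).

7, 3, 7, 3, 3, 7, 3, 7, 3

txn_id=8: amount < 2598 → 7
txn_id=9: amount < 3311 OR type IN ('credit', 'debit') → 3
txn_id=10: amount < 2598 → 7
txn_id=11: amount < 3311 OR type IN ('credit', 'debit') → 3
txn_id=12: amount < 3311 OR type IN ('credit', 'debit') → 3
txn_id=13: amount < 2598 → 7
txn_id=14: amount < 3311 OR type IN ('credit', 'debit') → 3
txn_id=15: amount < 2598 → 7
txn_id=16: amount < 3311 OR type IN ('credit', 'debit') → 3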